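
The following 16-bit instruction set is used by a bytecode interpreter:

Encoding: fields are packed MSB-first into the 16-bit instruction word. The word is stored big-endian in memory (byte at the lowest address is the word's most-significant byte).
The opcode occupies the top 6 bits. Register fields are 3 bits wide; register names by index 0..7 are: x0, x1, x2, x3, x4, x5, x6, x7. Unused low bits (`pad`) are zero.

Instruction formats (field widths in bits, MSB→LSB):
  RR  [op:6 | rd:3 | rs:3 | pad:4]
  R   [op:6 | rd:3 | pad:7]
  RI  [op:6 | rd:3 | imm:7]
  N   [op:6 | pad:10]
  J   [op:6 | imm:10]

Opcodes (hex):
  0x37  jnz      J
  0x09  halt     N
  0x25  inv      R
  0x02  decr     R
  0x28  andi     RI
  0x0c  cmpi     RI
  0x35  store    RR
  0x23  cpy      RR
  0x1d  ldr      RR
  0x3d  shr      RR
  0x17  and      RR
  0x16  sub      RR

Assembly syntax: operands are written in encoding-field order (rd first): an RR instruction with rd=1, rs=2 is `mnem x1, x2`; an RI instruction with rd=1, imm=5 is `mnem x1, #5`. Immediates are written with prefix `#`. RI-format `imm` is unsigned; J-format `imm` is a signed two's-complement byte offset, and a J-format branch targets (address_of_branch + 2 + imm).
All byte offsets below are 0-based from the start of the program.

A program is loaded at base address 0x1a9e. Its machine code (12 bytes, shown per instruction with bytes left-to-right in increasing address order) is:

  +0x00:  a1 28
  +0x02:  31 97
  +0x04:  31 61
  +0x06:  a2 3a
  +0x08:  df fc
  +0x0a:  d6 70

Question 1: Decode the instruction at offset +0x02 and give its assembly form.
+0x02: 31 97 ⇒ word 0x3197 (big)
  top 6b → 0xc → cmpi [RI]
  rd@[9:7]=0x3 ⇒ x3
  imm@[6:0]=0x17 ⇒ #23

cmpi x3, #23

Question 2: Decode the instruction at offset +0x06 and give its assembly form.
+0x06: a2 3a ⇒ word 0xa23a (big)
  opcode bits[15:10]=0x28: andi/RI
  rd@[9:7]=0x4 ⇒ x4
  imm@[6:0]=0x3a ⇒ #58

andi x4, #58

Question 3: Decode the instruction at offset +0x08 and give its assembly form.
jnz #-4

@+08  big-endian(df fc) = 0xdffc
  top 6b → 0x37 → jnz [J]
  imm: (w>>0)&0x3ff=0x3fc (s10→-4) → #-4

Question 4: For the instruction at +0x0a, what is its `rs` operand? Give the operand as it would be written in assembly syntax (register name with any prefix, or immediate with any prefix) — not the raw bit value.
x7

@+0a  big-endian(d6 70) = 0xd670
  top 6b → 0x35 → store [RR]
  rd@[9:7]=0x4 ⇒ x4
  rs@[6:4]=0x7 ⇒ x7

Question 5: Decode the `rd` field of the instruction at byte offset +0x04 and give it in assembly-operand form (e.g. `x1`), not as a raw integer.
x2

off 0x04: read 31 61 as big → 0x3161
  op=0x3161>>10=0xc ⇒ cmpi (RI)
  [9:7] rd=2 = x2
  [6:0] imm=97 = #97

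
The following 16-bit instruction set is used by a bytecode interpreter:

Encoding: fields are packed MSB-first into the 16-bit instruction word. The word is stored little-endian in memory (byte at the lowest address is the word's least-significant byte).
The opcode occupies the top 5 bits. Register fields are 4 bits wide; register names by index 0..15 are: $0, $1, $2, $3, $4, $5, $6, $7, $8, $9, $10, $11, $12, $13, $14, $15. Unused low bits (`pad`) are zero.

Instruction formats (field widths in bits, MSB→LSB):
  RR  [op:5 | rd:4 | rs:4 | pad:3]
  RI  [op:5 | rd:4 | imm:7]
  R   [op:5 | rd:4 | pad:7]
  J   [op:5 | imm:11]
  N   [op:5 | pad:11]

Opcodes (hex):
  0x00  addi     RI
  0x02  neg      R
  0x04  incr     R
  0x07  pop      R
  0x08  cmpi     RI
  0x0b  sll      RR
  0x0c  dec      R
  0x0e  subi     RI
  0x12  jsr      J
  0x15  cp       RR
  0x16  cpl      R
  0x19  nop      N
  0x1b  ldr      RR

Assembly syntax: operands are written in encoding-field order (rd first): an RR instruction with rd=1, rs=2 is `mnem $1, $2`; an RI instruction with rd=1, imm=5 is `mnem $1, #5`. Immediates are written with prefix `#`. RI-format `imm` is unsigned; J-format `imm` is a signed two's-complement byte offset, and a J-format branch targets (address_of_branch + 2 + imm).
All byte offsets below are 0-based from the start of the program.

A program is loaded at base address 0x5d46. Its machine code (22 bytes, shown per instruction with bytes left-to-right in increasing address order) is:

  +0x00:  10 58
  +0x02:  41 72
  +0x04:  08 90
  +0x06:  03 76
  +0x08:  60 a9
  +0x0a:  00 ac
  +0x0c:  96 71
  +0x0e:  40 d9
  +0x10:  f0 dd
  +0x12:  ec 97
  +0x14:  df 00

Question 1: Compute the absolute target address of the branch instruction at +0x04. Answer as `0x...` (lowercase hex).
0x5d54

+0x04: 08 90 ⇒ word 0x9008 (little)
  opcode bits[15:11]=0x12: jsr/J
  imm: (w>>0)&0x7ff=0x8 → #8
  target = base 0x5d46 + off 0x04 + 2 + imm 8 = 0x5d54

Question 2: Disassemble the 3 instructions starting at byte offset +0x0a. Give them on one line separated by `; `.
@+0a  little-endian(00 ac) = 0xac00
  op=0xac00>>11=0x15 ⇒ cp (RR)
  rd@[10:7]=0x8 ⇒ $8
  rs@[6:3]=0x0 ⇒ $0
@+0c  little-endian(96 71) = 0x7196
  op=0x7196>>11=0xe ⇒ subi (RI)
  rd@[10:7]=0x3 ⇒ $3
  imm@[6:0]=0x16 ⇒ #22
@+0e  little-endian(40 d9) = 0xd940
  op=0xd940>>11=0x1b ⇒ ldr (RR)
  rd@[10:7]=0x2 ⇒ $2
  rs@[6:3]=0x8 ⇒ $8

cp $8, $0; subi $3, #22; ldr $2, $8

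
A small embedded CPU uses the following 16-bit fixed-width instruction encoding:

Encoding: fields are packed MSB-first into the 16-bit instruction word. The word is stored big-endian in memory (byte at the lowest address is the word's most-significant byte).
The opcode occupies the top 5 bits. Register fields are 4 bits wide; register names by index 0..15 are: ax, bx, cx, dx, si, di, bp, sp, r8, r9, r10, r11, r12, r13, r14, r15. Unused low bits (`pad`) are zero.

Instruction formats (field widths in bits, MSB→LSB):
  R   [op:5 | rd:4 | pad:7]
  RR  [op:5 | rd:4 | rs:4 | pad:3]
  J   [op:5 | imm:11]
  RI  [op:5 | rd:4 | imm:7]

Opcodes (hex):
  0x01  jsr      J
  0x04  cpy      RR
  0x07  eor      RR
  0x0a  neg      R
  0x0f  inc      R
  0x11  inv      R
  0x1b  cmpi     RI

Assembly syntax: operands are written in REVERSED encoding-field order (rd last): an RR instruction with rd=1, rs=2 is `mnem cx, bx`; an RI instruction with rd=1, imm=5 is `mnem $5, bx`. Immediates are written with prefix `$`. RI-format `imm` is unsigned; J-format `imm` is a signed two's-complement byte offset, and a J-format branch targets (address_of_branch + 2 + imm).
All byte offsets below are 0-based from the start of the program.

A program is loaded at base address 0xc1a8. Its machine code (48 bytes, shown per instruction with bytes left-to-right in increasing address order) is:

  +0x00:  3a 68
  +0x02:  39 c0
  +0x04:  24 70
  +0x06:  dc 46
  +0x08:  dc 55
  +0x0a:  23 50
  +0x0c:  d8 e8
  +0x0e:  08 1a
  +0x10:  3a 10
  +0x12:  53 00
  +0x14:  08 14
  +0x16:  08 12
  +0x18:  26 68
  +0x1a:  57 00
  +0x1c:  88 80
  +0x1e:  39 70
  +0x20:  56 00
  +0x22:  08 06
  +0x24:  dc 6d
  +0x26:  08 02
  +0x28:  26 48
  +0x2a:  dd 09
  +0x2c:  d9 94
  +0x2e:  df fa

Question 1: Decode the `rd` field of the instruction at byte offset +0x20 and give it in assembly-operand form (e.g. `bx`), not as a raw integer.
+0x20: 56 00 ⇒ word 0x5600 (big)
  op=0x5600>>11=0xa ⇒ neg (R)
  [10:7] rd=12 = r12

r12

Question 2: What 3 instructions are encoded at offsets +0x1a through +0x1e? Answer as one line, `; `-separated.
neg r14; inv bx; eor r14, cx

@+1a  big-endian(57 00) = 0x5700
  top 5b → 0xa → neg [R]
  rd@[10:7]=0xe ⇒ r14
@+1c  big-endian(88 80) = 0x8880
  top 5b → 0x11 → inv [R]
  rd@[10:7]=0x1 ⇒ bx
@+1e  big-endian(39 70) = 0x3970
  top 5b → 0x7 → eor [RR]
  rd@[10:7]=0x2 ⇒ cx
  rs@[6:3]=0xe ⇒ r14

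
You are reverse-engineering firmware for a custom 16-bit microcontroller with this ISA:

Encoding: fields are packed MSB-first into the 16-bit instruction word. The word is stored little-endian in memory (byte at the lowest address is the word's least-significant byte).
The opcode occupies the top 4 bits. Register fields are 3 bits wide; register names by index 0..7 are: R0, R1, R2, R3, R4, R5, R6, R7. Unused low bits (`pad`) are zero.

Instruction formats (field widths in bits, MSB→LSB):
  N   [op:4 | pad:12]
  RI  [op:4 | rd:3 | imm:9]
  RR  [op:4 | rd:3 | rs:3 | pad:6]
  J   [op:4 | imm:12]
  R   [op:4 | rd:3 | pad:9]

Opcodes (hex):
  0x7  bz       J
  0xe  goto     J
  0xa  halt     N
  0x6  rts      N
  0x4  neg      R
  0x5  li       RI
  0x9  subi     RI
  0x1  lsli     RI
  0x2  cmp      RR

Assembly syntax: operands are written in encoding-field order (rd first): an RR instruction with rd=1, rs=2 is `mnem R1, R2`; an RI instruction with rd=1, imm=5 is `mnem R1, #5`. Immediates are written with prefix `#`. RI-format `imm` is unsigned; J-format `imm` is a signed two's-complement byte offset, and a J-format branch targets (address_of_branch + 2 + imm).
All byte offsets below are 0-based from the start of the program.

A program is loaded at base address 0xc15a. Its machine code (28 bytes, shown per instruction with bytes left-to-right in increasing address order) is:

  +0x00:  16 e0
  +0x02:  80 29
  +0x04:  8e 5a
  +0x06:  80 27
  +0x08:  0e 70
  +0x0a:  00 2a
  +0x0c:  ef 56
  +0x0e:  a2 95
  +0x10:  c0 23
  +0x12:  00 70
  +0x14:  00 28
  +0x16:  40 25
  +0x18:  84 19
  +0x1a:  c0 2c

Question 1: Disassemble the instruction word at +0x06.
cmp R3, R6

@+06  little-endian(80 27) = 0x2780
  top 4b → 0x2 → cmp [RR]
  rd@[11:9]=0x3 ⇒ R3
  rs@[8:6]=0x6 ⇒ R6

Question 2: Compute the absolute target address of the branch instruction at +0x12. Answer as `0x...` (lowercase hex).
+0x12: 00 70 ⇒ word 0x7000 (little)
  op=0x7000>>12=0x7 ⇒ bz (J)
  imm@[11:0]=0x0 ⇒ #0
  target = base 0xc15a + off 0x12 + 2 + imm 0 = 0xc16e

0xc16e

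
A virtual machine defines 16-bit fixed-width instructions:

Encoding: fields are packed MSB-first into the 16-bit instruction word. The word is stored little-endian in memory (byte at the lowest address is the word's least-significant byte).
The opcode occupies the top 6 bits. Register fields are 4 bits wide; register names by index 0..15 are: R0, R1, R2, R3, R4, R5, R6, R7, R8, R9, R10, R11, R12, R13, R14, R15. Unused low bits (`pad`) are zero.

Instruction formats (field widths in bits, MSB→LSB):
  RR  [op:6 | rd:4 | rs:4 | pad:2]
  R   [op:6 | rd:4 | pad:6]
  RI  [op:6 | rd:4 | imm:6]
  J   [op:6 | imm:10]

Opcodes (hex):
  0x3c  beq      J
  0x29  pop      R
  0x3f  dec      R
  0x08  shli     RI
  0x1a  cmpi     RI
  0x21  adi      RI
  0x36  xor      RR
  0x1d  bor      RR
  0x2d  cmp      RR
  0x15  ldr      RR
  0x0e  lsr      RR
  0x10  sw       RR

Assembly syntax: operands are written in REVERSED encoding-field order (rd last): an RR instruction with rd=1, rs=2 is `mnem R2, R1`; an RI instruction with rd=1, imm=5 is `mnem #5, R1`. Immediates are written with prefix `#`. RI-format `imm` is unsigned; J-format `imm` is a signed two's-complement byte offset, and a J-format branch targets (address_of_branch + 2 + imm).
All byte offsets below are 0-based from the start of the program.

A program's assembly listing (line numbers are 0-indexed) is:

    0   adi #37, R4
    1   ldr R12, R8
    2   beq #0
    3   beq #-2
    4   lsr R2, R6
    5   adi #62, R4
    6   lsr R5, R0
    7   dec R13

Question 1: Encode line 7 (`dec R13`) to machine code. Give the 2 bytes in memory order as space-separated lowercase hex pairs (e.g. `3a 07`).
40 ff

line 7 (dec): pack op=0x3f:6|rd=13:4|pad=0:6 = 0xff40; little→ 40 ff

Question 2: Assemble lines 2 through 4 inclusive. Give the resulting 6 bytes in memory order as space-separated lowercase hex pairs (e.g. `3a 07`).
L2: beq op=0x3c:6|imm=0:10 ⇒ 0xf000 ⇒ little 00 f0
L3: beq op=0x3c:6|imm=-2:10 ⇒ 0xf3fe ⇒ little fe f3
L4: lsr op=0xe:6|rd=6:4|rs=2:4|pad=0:2 ⇒ 0x3988 ⇒ little 88 39

00 f0 fe f3 88 39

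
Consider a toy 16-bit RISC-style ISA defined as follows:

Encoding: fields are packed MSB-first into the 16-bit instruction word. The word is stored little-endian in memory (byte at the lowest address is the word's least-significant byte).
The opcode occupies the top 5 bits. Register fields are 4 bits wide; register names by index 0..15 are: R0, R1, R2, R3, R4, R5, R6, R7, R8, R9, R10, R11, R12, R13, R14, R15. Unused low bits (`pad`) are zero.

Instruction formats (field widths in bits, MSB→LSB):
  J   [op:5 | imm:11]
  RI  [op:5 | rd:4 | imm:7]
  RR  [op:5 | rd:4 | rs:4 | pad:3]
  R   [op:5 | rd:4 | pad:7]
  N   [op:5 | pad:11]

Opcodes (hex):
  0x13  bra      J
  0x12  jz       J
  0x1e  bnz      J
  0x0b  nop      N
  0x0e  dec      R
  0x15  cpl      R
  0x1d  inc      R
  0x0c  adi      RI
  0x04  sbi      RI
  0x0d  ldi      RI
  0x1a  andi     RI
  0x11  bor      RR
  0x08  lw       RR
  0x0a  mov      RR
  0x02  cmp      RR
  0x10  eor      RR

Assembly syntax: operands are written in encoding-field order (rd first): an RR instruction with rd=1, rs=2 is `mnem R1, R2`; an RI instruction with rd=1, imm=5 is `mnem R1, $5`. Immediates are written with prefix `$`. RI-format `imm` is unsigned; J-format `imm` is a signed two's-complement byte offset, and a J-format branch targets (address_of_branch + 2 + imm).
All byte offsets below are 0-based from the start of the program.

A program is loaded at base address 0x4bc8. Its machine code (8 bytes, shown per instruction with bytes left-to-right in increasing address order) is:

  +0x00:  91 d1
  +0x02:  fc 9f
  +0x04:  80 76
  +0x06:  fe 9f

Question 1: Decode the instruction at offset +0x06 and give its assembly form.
[06] fe 9f → 0x9ffe
  top 5b → 0x13 → bra [J]
  [10:0] imm=2046 (s11→-2) = $-2

bra $-2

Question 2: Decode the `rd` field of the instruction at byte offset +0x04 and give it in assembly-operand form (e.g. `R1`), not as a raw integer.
R13

@+04  little-endian(80 76) = 0x7680
  op=0x7680>>11=0xe ⇒ dec (R)
  rd: (w>>7)&0xf=0xd → R13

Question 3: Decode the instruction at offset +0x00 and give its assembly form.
andi R3, $17

@+00  little-endian(91 d1) = 0xd191
  opcode bits[15:11]=0x1a: andi/RI
  rd: (w>>7)&0xf=0x3 → R3
  imm: (w>>0)&0x7f=0x11 → $17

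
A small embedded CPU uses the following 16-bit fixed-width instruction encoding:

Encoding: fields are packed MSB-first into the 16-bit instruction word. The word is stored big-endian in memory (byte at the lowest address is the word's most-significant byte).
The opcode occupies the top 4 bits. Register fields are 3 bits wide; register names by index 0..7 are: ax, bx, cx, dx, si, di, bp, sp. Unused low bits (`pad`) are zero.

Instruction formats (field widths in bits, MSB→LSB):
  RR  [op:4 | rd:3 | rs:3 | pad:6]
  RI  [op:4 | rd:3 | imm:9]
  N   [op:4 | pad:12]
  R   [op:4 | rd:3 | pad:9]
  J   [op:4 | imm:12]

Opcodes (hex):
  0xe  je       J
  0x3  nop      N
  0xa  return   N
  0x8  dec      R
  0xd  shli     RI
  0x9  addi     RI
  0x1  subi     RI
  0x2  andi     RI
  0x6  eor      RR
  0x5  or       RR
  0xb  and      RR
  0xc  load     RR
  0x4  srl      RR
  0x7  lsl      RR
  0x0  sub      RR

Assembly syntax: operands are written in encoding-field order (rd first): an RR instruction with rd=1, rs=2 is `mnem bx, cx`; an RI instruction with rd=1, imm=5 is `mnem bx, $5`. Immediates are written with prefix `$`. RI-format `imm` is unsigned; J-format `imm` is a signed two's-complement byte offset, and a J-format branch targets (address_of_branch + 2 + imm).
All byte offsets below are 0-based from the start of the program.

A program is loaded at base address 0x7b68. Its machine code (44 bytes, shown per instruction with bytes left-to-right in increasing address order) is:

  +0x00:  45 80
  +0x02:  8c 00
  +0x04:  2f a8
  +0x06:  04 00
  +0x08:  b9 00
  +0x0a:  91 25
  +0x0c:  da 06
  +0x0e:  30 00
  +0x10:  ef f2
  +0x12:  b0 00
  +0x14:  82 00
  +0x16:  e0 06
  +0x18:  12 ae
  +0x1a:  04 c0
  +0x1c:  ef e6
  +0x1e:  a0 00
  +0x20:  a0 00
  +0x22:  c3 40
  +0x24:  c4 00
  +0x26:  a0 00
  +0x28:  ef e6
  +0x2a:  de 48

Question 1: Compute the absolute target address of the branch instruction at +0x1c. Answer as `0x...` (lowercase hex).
0x7b6c

[1c] ef e6 → 0xefe6
  op=0xefe6>>12=0xe ⇒ je (J)
  imm: (w>>0)&0xfff=0xfe6 (s12→-26) → $-26
  target = base 0x7b68 + off 0x1c + 2 + imm -26 = 0x7b6c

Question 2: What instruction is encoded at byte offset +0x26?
+0x26: a0 00 ⇒ word 0xa000 (big)
  op=0xa000>>12=0xa ⇒ return (N)

return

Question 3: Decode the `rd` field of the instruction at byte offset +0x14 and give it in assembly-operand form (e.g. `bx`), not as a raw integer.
off 0x14: read 82 00 as big → 0x8200
  opcode bits[15:12]=0x8: dec/R
  [11:9] rd=1 = bx

bx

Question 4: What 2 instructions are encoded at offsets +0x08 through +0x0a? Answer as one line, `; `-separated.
and si, si; addi ax, $293

@+08  big-endian(b9 00) = 0xb900
  top 4b → 0xb → and [RR]
  [11:9] rd=4 = si
  [8:6] rs=4 = si
@+0a  big-endian(91 25) = 0x9125
  top 4b → 0x9 → addi [RI]
  [11:9] rd=0 = ax
  [8:0] imm=293 = $293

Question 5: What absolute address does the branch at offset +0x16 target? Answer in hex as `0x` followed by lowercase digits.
0x7b86

@+16  big-endian(e0 06) = 0xe006
  opcode bits[15:12]=0xe: je/J
  [11:0] imm=6 = $6
  target = base 0x7b68 + off 0x16 + 2 + imm 6 = 0x7b86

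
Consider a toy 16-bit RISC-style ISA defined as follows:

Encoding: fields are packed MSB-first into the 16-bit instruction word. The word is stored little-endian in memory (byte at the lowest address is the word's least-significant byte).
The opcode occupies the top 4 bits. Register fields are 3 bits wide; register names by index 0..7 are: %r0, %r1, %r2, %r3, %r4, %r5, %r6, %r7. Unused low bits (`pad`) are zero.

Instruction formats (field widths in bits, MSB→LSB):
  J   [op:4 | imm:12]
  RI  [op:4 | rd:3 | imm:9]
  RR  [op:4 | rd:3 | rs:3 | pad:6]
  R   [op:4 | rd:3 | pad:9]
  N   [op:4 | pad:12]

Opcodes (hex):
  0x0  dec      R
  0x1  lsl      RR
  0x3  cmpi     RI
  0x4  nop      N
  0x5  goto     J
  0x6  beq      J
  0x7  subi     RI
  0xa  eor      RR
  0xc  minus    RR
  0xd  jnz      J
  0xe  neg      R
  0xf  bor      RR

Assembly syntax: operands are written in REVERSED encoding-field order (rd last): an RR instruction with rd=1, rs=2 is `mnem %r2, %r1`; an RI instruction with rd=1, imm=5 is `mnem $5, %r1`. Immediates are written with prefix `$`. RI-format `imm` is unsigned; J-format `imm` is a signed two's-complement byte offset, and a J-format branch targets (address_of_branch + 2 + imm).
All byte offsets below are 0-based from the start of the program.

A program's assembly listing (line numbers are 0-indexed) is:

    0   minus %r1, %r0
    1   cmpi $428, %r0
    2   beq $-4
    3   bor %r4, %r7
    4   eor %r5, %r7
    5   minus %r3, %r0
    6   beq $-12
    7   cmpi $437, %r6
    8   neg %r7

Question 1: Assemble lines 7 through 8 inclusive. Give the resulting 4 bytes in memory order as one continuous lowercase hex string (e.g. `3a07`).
7. cmpi fields op=0x3:4|rd=6:3|imm=437:9 → word 3db5h → b5 3d
8. neg fields op=0xe:4|rd=7:3|pad=0:9 → word ee00h → 00 ee

b53d00ee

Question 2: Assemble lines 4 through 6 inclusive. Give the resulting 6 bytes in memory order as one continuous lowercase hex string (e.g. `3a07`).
L4: eor op=0xa:4|rd=7:3|rs=5:3|pad=0:6 ⇒ 0xaf40 ⇒ little 40 af
L5: minus op=0xc:4|rd=0:3|rs=3:3|pad=0:6 ⇒ 0xc0c0 ⇒ little c0 c0
L6: beq op=0x6:4|imm=-12:12 ⇒ 0x6ff4 ⇒ little f4 6f

40afc0c0f46f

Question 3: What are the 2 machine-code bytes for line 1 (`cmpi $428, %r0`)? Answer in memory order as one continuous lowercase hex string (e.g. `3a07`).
ac31

L1: cmpi op=0x3:4|rd=0:3|imm=428:9 ⇒ 0x31ac ⇒ little ac 31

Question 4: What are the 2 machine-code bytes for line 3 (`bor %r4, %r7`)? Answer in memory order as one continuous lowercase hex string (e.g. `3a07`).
L3: bor op=0xf:4|rd=7:3|rs=4:3|pad=0:6 ⇒ 0xff00 ⇒ little 00 ff

00ff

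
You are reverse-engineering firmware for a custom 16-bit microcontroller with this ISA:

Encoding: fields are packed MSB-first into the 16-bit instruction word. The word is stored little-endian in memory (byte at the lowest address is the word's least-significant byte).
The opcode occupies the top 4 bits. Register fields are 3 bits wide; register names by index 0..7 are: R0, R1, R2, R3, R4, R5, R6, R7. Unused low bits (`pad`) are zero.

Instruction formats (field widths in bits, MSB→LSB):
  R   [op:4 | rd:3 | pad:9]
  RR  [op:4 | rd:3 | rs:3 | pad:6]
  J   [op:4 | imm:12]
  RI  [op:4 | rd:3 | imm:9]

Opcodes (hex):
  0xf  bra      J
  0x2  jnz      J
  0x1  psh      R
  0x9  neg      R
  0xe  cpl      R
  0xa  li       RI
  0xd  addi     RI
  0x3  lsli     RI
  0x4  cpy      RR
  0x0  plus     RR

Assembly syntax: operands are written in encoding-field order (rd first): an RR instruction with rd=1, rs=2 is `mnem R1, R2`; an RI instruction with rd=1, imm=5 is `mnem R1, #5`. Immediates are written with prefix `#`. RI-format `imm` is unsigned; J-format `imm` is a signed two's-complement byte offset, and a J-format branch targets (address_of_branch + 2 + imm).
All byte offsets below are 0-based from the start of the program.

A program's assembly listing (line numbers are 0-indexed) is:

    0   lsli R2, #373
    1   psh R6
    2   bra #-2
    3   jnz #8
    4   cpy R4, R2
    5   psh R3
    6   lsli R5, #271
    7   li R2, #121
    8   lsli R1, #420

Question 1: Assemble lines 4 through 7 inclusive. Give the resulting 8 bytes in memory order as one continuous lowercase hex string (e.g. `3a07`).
4. cpy fields op=0x4:4|rd=4:3|rs=2:3|pad=0:6 → word 4880h → 80 48
5. psh fields op=0x1:4|rd=3:3|pad=0:9 → word 1600h → 00 16
6. lsli fields op=0x3:4|rd=5:3|imm=271:9 → word 3b0fh → 0f 3b
7. li fields op=0xa:4|rd=2:3|imm=121:9 → word a479h → 79 a4

804800160f3b79a4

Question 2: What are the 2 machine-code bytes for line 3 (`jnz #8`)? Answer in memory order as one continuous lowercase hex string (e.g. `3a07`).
L3: jnz op=0x2:4|imm=8:12 ⇒ 0x2008 ⇒ little 08 20

0820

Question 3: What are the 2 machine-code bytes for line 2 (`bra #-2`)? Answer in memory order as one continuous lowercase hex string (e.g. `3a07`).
feff

line 2 (bra): pack op=0xf:4|imm=-2:12 = 0xfffe; little→ fe ff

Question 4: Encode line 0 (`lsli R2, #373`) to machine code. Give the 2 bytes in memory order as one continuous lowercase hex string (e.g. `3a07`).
L0: lsli op=0x3:4|rd=2:3|imm=373:9 ⇒ 0x3575 ⇒ little 75 35

7535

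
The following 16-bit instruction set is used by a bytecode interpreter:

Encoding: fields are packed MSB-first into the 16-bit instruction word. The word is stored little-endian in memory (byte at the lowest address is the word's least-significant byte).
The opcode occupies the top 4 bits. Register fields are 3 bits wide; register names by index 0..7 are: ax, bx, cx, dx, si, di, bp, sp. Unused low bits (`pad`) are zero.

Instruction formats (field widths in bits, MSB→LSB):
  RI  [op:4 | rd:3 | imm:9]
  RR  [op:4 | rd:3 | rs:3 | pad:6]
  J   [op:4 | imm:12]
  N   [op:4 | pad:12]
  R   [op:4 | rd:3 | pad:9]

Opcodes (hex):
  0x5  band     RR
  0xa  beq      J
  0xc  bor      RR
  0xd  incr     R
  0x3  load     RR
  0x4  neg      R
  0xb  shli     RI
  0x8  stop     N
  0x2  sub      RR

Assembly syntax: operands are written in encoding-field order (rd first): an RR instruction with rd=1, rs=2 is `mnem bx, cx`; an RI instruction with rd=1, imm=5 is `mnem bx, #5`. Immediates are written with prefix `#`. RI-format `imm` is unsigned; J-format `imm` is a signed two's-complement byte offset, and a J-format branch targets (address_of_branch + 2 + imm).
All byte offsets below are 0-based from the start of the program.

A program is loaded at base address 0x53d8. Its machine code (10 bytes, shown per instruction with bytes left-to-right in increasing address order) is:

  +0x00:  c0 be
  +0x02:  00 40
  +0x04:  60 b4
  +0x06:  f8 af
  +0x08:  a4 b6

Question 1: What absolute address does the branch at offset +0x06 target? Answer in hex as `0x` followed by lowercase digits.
[06] f8 af → 0xaff8
  top 4b → 0xa → beq [J]
  imm: (w>>0)&0xfff=0xff8 (s12→-8) → #-8
  target = base 0x53d8 + off 0x06 + 2 + imm -8 = 0x53d8

0x53d8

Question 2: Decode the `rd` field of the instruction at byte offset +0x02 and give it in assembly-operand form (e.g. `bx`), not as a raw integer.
ax

[02] 00 40 → 0x4000
  op=0x4000>>12=0x4 ⇒ neg (R)
  rd@[11:9]=0x0 ⇒ ax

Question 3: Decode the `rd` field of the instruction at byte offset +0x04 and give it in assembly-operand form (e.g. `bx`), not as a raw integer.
cx

off 0x04: read 60 b4 as little → 0xb460
  op=0xb460>>12=0xb ⇒ shli (RI)
  rd@[11:9]=0x2 ⇒ cx
  imm@[8:0]=0x60 ⇒ #96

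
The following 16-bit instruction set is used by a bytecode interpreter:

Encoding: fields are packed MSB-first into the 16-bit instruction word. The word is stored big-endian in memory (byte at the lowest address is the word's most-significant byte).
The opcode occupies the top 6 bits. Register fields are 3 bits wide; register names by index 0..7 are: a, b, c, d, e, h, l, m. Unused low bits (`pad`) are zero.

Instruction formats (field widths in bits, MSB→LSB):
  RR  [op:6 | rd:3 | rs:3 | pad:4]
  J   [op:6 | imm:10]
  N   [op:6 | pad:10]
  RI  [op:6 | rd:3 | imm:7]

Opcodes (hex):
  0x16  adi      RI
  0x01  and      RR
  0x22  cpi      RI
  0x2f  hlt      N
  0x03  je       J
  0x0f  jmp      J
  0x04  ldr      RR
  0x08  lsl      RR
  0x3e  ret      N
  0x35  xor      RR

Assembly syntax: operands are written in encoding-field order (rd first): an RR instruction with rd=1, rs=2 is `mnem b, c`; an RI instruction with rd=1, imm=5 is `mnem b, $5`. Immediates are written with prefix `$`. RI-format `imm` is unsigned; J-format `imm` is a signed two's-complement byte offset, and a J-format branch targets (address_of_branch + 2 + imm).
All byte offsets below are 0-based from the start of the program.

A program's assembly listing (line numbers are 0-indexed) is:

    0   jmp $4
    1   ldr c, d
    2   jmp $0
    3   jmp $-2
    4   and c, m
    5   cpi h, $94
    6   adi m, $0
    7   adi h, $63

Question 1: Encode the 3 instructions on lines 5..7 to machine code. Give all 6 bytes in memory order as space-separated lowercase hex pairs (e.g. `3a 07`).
8a de 5b 80 5a bf

L5: cpi op=0x22:6|rd=5:3|imm=94:7 ⇒ 0x8ade ⇒ big 8a de
L6: adi op=0x16:6|rd=7:3|imm=0:7 ⇒ 0x5b80 ⇒ big 5b 80
L7: adi op=0x16:6|rd=5:3|imm=63:7 ⇒ 0x5abf ⇒ big 5a bf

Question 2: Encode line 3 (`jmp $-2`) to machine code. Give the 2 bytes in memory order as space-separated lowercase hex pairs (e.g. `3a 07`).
line 3 (jmp): pack op=0xf:6|imm=-2:10 = 0x3ffe; big→ 3f fe

3f fe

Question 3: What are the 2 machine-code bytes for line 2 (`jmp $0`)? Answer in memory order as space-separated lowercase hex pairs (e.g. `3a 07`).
line 2 (jmp): pack op=0xf:6|imm=0:10 = 0x3c00; big→ 3c 00

3c 00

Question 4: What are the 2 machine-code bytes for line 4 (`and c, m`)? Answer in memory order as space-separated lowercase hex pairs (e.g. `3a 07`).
4. and fields op=0x1:6|rd=2:3|rs=7:3|pad=0:4 → word 0570h → 05 70

05 70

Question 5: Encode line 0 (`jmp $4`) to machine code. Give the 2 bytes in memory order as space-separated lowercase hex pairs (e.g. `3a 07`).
line 0 (jmp): pack op=0xf:6|imm=4:10 = 0x3c04; big→ 3c 04

3c 04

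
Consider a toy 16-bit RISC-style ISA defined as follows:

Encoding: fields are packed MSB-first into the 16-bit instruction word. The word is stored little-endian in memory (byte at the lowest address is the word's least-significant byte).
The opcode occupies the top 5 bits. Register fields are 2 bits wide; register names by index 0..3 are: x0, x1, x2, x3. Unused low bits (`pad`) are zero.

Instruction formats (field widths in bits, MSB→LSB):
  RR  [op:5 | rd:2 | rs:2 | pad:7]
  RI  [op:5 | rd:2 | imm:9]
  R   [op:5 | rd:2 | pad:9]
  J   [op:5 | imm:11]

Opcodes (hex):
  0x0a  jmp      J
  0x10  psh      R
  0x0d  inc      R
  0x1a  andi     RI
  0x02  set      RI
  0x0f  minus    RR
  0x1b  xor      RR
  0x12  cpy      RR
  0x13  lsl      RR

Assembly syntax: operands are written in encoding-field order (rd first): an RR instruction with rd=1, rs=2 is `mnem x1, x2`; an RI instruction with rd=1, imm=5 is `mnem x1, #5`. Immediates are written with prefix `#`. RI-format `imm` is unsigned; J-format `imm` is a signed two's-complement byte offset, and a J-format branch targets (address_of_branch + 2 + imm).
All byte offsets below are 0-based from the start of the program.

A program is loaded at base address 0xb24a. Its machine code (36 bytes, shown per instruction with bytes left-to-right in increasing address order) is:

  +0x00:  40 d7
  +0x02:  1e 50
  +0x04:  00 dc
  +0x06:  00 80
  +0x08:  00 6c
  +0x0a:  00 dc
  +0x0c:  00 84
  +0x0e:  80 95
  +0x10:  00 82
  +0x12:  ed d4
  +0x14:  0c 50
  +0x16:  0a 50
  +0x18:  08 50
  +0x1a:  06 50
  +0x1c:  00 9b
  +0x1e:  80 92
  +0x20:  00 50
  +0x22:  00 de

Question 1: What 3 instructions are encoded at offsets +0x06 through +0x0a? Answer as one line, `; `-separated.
[06] 00 80 → 0x8000
  opcode bits[15:11]=0x10: psh/R
  rd@[10:9]=0x0 ⇒ x0
[08] 00 6c → 0x6c00
  opcode bits[15:11]=0xd: inc/R
  rd@[10:9]=0x2 ⇒ x2
[0a] 00 dc → 0xdc00
  opcode bits[15:11]=0x1b: xor/RR
  rd@[10:9]=0x2 ⇒ x2
  rs@[8:7]=0x0 ⇒ x0

psh x0; inc x2; xor x2, x0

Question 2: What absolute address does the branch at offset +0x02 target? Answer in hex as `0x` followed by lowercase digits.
0xb26c

@+02  little-endian(1e 50) = 0x501e
  op=0x501e>>11=0xa ⇒ jmp (J)
  [10:0] imm=30 = #30
  target = base 0xb24a + off 0x02 + 2 + imm 30 = 0xb26c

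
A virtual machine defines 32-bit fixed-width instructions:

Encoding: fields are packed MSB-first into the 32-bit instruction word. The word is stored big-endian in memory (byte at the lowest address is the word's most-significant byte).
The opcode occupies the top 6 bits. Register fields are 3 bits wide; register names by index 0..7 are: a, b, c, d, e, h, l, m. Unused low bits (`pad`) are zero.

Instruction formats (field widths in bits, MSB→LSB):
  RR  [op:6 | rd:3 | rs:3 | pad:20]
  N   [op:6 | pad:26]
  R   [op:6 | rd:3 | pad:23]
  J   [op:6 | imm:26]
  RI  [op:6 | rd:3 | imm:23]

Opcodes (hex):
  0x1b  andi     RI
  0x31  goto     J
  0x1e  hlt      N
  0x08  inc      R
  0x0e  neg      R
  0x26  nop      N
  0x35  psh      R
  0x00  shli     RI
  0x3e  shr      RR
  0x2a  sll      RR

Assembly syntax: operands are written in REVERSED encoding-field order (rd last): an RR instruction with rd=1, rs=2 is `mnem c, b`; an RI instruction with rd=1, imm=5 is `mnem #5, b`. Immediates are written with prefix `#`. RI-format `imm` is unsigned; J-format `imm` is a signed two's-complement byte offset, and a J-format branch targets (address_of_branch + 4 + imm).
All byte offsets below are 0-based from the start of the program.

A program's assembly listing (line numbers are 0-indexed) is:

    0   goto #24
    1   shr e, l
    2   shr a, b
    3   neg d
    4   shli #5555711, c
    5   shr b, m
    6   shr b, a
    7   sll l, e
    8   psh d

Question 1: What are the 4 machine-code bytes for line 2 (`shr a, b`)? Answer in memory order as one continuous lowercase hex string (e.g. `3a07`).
f8800000

L2: shr op=0x3e:6|rd=1:3|rs=0:3|pad=0:20 ⇒ 0xf8800000 ⇒ big f8 80 00 00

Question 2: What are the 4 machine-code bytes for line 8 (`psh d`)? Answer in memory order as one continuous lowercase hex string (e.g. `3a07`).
line 8 (psh): pack op=0x35:6|rd=3:3|pad=0:23 = 0xd5800000; big→ d5 80 00 00

d5800000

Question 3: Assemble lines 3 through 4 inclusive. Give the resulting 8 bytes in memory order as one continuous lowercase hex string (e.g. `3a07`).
398000000154c5ff

L3: neg op=0xe:6|rd=3:3|pad=0:23 ⇒ 0x39800000 ⇒ big 39 80 00 00
L4: shli op=0x0:6|rd=2:3|imm=5555711:23 ⇒ 0x0154c5ff ⇒ big 01 54 c5 ff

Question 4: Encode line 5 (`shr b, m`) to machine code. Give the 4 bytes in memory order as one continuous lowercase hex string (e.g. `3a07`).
line 5 (shr): pack op=0x3e:6|rd=7:3|rs=1:3|pad=0:20 = 0xfb900000; big→ fb 90 00 00

fb900000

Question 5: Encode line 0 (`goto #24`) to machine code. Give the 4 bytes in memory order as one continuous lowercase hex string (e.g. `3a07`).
L0: goto op=0x31:6|imm=24:26 ⇒ 0xc4000018 ⇒ big c4 00 00 18

c4000018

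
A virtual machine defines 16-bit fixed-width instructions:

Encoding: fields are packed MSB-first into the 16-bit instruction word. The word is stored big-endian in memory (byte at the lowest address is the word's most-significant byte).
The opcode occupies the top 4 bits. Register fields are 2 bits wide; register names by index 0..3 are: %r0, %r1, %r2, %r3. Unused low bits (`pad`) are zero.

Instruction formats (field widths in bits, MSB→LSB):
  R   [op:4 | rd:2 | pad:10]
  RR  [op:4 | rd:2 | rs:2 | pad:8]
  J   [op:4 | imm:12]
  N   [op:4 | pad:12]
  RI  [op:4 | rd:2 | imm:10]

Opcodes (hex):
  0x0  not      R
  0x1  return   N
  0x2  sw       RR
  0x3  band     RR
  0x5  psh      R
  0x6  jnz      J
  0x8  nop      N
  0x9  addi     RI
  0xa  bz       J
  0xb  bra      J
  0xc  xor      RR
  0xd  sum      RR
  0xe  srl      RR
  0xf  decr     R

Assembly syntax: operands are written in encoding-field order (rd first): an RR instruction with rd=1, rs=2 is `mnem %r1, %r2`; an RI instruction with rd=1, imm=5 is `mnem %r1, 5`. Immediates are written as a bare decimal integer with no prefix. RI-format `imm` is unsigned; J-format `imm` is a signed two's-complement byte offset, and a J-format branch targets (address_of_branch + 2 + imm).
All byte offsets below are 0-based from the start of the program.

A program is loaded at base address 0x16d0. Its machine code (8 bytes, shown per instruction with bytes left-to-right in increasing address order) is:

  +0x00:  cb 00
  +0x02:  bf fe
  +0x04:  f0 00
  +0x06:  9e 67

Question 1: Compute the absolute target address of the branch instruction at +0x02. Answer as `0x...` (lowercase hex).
off 0x02: read bf fe as big → 0xbffe
  op=0xbffe>>12=0xb ⇒ bra (J)
  imm: (w>>0)&0xfff=0xffe (s12→-2) → -2
  target = base 0x16d0 + off 0x02 + 2 + imm -2 = 0x16d2

0x16d2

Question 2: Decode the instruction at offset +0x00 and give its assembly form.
xor %r2, %r3

off 0x00: read cb 00 as big → 0xcb00
  opcode bits[15:12]=0xc: xor/RR
  rd@[11:10]=0x2 ⇒ %r2
  rs@[9:8]=0x3 ⇒ %r3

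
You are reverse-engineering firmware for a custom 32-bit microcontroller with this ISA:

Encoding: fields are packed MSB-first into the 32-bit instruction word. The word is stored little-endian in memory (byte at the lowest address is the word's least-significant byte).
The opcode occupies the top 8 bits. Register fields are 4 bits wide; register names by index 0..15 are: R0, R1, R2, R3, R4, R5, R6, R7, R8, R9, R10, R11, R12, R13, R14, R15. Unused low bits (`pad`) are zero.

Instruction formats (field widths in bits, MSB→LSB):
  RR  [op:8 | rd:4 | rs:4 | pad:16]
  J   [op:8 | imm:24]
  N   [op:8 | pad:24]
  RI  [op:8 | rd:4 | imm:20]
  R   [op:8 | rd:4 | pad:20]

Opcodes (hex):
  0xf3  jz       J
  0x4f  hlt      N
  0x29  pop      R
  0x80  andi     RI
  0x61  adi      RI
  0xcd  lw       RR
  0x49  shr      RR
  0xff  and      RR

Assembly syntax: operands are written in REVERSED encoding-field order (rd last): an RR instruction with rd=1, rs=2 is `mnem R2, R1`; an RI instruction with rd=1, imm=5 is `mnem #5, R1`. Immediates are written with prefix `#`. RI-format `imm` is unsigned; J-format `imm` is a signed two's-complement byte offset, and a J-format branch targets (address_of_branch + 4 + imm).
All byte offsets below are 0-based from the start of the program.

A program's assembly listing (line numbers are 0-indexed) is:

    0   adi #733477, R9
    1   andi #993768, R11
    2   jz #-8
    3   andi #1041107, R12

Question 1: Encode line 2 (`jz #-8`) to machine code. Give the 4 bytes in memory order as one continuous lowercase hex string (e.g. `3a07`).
f8fffff3

2. jz fields op=0xf3:8|imm=-8:24 → word f3fffff8h → f8 ff ff f3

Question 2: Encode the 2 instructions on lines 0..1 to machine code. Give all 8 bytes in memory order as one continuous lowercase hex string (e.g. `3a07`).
25319b61e829bf80

line 0 (adi): pack op=0x61:8|rd=9:4|imm=733477:20 = 0x619b3125; little→ 25 31 9b 61
line 1 (andi): pack op=0x80:8|rd=11:4|imm=993768:20 = 0x80bf29e8; little→ e8 29 bf 80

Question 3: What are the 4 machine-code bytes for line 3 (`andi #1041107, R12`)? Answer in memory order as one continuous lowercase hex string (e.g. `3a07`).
line 3 (andi): pack op=0x80:8|rd=12:4|imm=1041107:20 = 0x80cfe2d3; little→ d3 e2 cf 80

d3e2cf80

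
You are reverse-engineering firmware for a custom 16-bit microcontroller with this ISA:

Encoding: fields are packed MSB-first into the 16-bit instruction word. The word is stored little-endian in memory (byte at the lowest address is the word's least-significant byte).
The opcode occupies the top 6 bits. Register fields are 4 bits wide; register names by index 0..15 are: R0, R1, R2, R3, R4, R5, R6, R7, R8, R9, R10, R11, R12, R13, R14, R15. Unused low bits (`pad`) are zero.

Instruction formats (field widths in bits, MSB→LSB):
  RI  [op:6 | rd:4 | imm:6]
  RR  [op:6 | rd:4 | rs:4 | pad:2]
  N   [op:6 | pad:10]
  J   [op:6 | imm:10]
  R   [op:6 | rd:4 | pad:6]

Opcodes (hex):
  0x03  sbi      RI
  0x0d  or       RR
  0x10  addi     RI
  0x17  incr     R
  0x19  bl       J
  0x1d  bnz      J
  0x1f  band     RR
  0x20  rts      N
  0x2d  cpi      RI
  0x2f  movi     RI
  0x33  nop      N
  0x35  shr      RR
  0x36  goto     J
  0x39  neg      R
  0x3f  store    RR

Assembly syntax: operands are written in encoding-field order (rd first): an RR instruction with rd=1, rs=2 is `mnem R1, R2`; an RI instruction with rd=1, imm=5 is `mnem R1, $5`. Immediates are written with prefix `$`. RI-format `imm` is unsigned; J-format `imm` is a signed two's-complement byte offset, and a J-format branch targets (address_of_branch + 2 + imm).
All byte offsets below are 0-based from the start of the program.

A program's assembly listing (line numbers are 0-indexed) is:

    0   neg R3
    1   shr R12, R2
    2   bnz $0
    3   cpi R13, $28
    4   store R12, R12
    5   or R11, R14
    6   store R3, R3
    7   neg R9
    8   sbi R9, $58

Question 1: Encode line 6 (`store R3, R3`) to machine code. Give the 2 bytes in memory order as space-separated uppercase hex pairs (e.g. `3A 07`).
CC FC

line 6 (store): pack op=0x3f:6|rd=3:4|rs=3:4|pad=0:2 = 0xfccc; little→ cc fc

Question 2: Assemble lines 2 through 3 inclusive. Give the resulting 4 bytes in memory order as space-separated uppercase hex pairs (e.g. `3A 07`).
line 2 (bnz): pack op=0x1d:6|imm=0:10 = 0x7400; little→ 00 74
line 3 (cpi): pack op=0x2d:6|rd=13:4|imm=28:6 = 0xb75c; little→ 5c b7

00 74 5C B7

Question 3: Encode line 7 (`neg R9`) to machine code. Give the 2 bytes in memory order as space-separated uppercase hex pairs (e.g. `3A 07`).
L7: neg op=0x39:6|rd=9:4|pad=0:6 ⇒ 0xe640 ⇒ little 40 e6

40 E6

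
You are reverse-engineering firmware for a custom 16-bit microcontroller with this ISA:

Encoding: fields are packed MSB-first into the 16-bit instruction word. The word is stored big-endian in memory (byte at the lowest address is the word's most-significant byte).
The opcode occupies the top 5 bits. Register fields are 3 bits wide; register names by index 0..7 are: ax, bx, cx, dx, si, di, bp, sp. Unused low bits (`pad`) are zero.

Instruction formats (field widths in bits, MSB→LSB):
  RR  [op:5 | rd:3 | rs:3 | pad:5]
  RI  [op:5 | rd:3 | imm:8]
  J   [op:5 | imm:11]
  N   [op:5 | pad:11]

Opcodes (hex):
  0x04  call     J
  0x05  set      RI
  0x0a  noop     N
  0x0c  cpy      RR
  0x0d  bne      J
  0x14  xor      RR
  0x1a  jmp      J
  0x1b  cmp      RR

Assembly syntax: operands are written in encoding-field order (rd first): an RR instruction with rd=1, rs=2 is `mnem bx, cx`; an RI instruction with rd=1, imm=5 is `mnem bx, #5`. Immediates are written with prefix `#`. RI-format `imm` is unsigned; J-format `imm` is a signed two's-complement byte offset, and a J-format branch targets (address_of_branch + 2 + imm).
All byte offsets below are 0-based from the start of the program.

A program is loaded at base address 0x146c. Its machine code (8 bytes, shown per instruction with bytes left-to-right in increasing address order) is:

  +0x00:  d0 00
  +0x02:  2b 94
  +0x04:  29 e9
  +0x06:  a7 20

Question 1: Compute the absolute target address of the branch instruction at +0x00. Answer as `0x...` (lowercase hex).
0x146e

@+00  big-endian(d0 00) = 0xd000
  top 5b → 0x1a → jmp [J]
  imm@[10:0]=0x0 ⇒ #0
  target = base 0x146c + off 0x00 + 2 + imm 0 = 0x146e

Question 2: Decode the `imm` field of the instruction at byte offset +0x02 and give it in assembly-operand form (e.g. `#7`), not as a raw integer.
#148

@+02  big-endian(2b 94) = 0x2b94
  op=0x2b94>>11=0x5 ⇒ set (RI)
  rd@[10:8]=0x3 ⇒ dx
  imm@[7:0]=0x94 ⇒ #148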